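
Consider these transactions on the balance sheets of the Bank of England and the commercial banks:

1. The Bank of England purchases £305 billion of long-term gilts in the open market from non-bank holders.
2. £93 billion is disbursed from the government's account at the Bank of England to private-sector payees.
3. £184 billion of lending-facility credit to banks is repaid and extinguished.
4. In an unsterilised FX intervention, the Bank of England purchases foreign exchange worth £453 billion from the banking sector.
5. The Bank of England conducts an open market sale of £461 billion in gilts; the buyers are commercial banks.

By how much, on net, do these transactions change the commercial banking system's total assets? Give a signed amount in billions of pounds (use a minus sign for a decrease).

+£214 billion

Bank of England balance sheet:
  Assets:      Securities −£156B, Loans to banks −£184B, Foreign assets +£453B
  Liabilities: Bank reserves +£206B, Government deposits −£93B
Commercial banking system:
  Assets:      Reserves at CB +£206B, Securities +£461B, Foreign assets −£453B
  Liabilities: Checkable deposits +£398B, Borrowings from CB −£184B
Change in total bank assets = +£214 billion.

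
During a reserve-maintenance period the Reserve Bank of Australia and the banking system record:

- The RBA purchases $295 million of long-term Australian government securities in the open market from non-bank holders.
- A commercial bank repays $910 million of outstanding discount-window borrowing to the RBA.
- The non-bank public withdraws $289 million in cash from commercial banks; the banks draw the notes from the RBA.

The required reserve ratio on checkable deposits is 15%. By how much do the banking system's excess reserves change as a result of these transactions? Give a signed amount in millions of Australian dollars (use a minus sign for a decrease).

-$904.9 million

Asset purchase (from non-banks) $295 million: reserves +$295M, deposits +$295M.
Discount-window repayment $910 million: reserves −$910M, deposits 0.
Currency withdrawal $289 million: reserves −$289M, deposits −$289M.
Totals: Δreserves = −$904M, Δdeposits = +$6M.
Δrequired reserves = 15% × +$6M = +$0.9M.
Δexcess reserves = Δreserves − Δrequired = −$904M − (+$0.9M) = -$904.9 million.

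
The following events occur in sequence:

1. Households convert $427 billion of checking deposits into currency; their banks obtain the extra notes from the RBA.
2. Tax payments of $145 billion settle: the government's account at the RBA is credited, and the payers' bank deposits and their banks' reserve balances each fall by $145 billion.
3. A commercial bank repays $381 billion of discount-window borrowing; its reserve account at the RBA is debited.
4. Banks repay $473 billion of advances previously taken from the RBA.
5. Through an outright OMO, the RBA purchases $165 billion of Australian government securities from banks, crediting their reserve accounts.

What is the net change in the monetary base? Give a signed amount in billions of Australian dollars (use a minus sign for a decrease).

-$834 billion

RBA balance sheet:
  Assets:      Securities +$165B, Loans to banks −$854B
  Liabilities: Bank reserves −$1261B, Currency in circulation +$427B, Government deposits +$145B
Monetary base = currency + reserves: +$427B + (−$1261B) = -$834 billion.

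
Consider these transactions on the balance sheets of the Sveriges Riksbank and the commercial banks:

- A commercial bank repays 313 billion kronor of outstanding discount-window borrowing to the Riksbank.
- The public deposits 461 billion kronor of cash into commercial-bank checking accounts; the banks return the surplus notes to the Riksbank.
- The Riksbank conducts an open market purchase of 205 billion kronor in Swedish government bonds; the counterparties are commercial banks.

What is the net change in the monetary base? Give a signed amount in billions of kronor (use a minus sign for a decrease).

Discount-window repayment 313 billion kronor: Riksbank balance sheet contracts → −313B.
Currency deposit 461 billion kronor: just a shift between currency and reserves — both are base money → 0.
OMO purchase (from banks) 205 billion kronor: Riksbank balance sheet expands → +205B.
Net: −313 + 0 + 205 = -108 billion.

-108 billion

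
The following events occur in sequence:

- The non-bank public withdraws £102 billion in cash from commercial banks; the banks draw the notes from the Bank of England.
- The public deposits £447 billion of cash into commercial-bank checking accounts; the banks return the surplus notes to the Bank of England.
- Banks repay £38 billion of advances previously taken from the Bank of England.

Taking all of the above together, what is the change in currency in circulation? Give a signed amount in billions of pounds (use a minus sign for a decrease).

-£345 billion

Currency withdrawal £102 billion: notes leave the central bank → +£102B.
Currency deposit £447 billion: notes return to the central bank → −£447B.
Discount-window repayment £38 billion: no currency enters or leaves circulation → 0.
Net: 102 − 447 + 0 = -£345 billion.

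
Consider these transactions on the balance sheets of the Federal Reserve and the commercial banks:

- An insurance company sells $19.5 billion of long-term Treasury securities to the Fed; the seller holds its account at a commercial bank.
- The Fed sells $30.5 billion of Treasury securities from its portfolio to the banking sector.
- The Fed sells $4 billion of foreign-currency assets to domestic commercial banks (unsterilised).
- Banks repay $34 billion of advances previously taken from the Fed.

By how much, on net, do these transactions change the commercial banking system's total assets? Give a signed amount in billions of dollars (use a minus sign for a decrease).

Fed balance sheet:
  Assets:      Securities −$11B, Loans to banks −$34B, Foreign assets −$4B
  Liabilities: Bank reserves −$49B
Commercial banking system:
  Assets:      Reserves at CB −$49B, Securities +$30.5B, Foreign assets +$4B
  Liabilities: Checkable deposits +$19.5B, Borrowings from CB −$34B
Change in total bank assets = -$14.5 billion.

-$14.5 billion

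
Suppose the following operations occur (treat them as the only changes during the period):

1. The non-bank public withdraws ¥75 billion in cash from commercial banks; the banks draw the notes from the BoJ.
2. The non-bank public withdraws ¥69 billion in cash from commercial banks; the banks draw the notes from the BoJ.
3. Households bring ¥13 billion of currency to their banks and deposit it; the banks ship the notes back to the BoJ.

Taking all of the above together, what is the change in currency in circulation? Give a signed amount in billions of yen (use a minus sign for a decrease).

BoJ balance sheet:
  Assets:      no change
  Liabilities: Bank reserves −¥131B, Currency in circulation +¥131B
So the change in currency in circulation is +¥131 billion.

+¥131 billion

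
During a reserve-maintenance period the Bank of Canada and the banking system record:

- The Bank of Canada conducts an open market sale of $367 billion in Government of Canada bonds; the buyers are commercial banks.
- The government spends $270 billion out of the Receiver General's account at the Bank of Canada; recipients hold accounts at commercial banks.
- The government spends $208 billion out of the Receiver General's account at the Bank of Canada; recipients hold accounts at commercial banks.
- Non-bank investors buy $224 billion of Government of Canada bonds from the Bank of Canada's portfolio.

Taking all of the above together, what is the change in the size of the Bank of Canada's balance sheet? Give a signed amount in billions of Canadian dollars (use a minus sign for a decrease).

-$591 billion

Bank of Canada balance sheet:
  Assets:      Securities −$591B
  Liabilities: Bank reserves −$113B, Government deposits −$478B
Change in total Bank of Canada assets = -$591 billion.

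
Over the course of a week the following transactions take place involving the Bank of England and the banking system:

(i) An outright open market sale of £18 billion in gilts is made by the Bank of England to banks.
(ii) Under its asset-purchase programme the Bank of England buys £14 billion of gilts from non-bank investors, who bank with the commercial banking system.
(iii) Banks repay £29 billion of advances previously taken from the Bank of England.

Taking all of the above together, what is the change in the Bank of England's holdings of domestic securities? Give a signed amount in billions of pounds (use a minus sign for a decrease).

Bank of England balance sheet:
  Assets:      Securities −£4B, Loans to banks −£29B
  Liabilities: Bank reserves −£33B
So the change in the Bank of England's holdings of domestic securities is -£4 billion.

-£4 billion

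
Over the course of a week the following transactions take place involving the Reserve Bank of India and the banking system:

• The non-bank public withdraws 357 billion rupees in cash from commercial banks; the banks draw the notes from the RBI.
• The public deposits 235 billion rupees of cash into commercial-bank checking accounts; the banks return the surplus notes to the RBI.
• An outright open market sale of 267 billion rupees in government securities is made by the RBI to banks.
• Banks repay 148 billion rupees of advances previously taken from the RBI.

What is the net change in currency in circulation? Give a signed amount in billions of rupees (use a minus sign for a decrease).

RBI balance sheet:
  Assets:      Securities −267B, Loans to banks −148B
  Liabilities: Bank reserves −537B, Currency in circulation +122B
Commercial banking system:
  Assets:      Reserves at CB −537B, Securities +267B
  Liabilities: Checkable deposits −122B, Borrowings from CB −148B
So the change in currency in circulation is +122 billion.

+122 billion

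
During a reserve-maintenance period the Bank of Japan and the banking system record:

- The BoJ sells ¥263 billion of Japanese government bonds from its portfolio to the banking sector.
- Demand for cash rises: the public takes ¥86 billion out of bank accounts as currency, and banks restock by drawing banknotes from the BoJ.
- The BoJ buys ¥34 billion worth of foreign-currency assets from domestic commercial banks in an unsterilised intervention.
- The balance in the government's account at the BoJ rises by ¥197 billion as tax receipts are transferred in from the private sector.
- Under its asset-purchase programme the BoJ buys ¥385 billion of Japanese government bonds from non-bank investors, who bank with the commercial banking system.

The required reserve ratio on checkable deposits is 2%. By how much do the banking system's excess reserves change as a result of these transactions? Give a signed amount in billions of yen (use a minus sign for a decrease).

-¥129.04 billion

OMO sale (to banks) ¥263 billion: reserves −¥263B, deposits 0.
Currency withdrawal ¥86 billion: reserves −¥86B, deposits −¥86B.
FX purchase ¥34 billion: reserves +¥34B, deposits 0.
Government account inflow ¥197 billion: reserves −¥197B, deposits −¥197B.
Asset purchase (from non-banks) ¥385 billion: reserves +¥385B, deposits +¥385B.
Totals: Δreserves = −¥127B, Δdeposits = +¥102B.
Δrequired reserves = 2% × +¥102B = +¥2.04B.
Δexcess reserves = Δreserves − Δrequired = −¥127B − (+¥2.04B) = -¥129.04 billion.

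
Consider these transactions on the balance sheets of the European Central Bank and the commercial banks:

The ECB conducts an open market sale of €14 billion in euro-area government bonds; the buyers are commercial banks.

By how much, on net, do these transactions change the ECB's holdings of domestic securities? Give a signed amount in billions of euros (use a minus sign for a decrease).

ECB balance sheet:
  Assets:      Securities −€14B
  Liabilities: Bank reserves −€14B
So the change in the ECB's holdings of domestic securities is -€14 billion.

-€14 billion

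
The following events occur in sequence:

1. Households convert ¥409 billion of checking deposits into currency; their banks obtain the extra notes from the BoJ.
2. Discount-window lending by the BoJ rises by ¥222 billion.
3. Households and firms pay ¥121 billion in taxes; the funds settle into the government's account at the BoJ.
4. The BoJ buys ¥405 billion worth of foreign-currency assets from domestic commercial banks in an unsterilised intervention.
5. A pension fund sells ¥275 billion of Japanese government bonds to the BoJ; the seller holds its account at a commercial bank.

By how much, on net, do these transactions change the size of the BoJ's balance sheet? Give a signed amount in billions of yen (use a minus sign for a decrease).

+¥902 billion

BoJ balance sheet:
  Assets:      Securities +¥275B, Loans to banks +¥222B, Foreign assets +¥405B
  Liabilities: Bank reserves +¥372B, Currency in circulation +¥409B, Government deposits +¥121B
Change in total BoJ assets = +¥902 billion.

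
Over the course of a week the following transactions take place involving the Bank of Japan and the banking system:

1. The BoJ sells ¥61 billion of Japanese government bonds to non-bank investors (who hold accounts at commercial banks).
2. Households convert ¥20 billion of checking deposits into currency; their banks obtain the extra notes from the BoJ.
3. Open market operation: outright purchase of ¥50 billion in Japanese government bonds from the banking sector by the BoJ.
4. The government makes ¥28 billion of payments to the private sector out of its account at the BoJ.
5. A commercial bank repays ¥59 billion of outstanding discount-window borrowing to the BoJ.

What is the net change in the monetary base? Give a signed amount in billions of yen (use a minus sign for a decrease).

Asset sale (to non-banks) ¥61 billion: BoJ balance sheet contracts → −¥61B.
Currency withdrawal ¥20 billion: just a shift between currency and reserves — both are base money → 0.
OMO purchase (from banks) ¥50 billion: BoJ balance sheet expands → +¥50B.
Government spending ¥28 billion: a non-base liability converts back to reserves → +¥28B.
Discount-window repayment ¥59 billion: BoJ balance sheet contracts → −¥59B.
Net: −61 + 0 + 50 + 28 − 59 = -¥42 billion.

-¥42 billion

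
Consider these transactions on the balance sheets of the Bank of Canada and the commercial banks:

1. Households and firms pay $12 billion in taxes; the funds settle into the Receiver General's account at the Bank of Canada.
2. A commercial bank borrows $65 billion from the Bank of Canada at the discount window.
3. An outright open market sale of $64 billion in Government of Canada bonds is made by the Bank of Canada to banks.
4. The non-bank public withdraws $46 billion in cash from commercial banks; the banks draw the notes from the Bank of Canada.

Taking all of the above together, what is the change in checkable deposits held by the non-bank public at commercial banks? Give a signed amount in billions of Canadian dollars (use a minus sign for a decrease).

-$58 billion

Government account inflow $12 billion: non-bank counterparties' bank balances fall → −$12B.
Discount-window loan $65 billion: the counterparty is a bank, so public deposits are unchanged → 0.
OMO sale (to banks) $64 billion: the counterparty is a bank, so public deposits are unchanged → 0.
Currency withdrawal $46 billion: non-bank counterparties' bank balances fall → −$46B.
Net: −12 + 0 + 0 − 46 = -$58 billion.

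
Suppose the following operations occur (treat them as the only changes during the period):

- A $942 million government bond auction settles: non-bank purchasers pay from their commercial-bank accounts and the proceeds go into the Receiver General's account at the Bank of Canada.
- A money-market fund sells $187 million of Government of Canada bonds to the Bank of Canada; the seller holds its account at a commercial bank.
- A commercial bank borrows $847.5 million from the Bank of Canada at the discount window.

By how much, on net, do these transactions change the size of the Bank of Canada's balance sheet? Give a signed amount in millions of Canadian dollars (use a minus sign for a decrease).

+$1034.5 million

Bank of Canada balance sheet:
  Assets:      Securities +$187M, Loans to banks +$847.5M
  Liabilities: Bank reserves +$92.5M, Government deposits +$942M
Commercial banking system:
  Assets:      Reserves at CB +$92.5M
  Liabilities: Checkable deposits −$755M, Borrowings from CB +$847.5M
Change in total Bank of Canada assets = +$1034.5 million.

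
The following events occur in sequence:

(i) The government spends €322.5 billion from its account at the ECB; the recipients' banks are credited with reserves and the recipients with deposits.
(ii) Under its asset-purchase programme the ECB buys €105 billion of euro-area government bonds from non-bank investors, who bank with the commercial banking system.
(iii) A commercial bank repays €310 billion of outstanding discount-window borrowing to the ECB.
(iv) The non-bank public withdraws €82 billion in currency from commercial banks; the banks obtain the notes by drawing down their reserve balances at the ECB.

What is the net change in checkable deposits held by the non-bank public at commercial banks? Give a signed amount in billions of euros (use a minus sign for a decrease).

ECB balance sheet:
  Assets:      Securities +€105B, Loans to banks −€310B
  Liabilities: Bank reserves +€35.5B, Currency in circulation +€82B, Government deposits −€322.5B
Commercial banking system:
  Assets:      Reserves at CB +€35.5B
  Liabilities: Checkable deposits +€345.5B, Borrowings from CB −€310B
So the change in checkable deposits held by the non-bank public at commercial banks is +€345.5 billion.

+€345.5 billion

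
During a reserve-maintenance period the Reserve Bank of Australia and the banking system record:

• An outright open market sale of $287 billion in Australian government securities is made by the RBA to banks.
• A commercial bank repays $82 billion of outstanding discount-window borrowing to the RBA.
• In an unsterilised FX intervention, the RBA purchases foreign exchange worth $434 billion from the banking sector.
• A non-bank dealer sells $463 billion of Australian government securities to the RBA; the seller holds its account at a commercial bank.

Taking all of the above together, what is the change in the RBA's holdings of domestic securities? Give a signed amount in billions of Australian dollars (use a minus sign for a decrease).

+$176 billion

OMO sale (to banks) $287 billion: securities removed from the RBA's portfolio → −$287B.
Discount-window repayment $82 billion: the RBA's securities portfolio is untouched → 0.
FX purchase $434 billion: the RBA's securities portfolio is untouched → 0.
Asset purchase (from non-banks) $463 billion: securities added to the RBA's portfolio → +$463B.
Net: −287 + 0 + 0 + 463 = +$176 billion.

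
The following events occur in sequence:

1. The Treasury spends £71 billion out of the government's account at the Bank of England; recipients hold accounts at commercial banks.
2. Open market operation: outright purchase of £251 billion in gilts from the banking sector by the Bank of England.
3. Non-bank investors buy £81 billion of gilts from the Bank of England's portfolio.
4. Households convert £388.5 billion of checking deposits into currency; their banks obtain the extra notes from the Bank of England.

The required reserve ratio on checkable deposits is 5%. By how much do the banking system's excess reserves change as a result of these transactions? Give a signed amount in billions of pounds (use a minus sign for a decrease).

Government spending £71 billion: reserves +£71B, deposits +£71B.
OMO purchase (from banks) £251 billion: reserves +£251B, deposits 0.
Asset sale (to non-banks) £81 billion: reserves −£81B, deposits −£81B.
Currency withdrawal £388.5 billion: reserves −£388.5B, deposits −£388.5B.
Totals: Δreserves = −£147.5B, Δdeposits = −£398.5B.
Δrequired reserves = 5% × −£398.5B = −£19.925B.
Δexcess reserves = Δreserves − Δrequired = −£147.5B − (−£19.925B) = -£127.575 billion.

-£127.575 billion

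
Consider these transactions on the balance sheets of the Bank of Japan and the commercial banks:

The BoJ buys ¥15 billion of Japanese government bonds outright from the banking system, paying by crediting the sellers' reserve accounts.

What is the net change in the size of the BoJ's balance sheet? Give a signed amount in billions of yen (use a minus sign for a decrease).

BoJ balance sheet:
  Assets:      Securities +¥15B
  Liabilities: Bank reserves +¥15B
Change in total BoJ assets = +¥15 billion.

+¥15 billion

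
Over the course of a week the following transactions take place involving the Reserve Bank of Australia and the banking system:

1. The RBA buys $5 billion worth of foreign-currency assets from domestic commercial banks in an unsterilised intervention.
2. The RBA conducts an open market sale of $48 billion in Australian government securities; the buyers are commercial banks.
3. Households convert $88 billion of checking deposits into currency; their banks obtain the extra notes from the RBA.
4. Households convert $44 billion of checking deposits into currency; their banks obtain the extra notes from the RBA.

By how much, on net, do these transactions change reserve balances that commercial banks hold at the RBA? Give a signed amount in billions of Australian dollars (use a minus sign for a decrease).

FX purchase $5 billion: the RBA pays by crediting reserve accounts → +$5B.
OMO sale (to banks) $48 billion: the buying banks pay out of their reserve balances → −$48B.
Currency withdrawal $88 billion: banks swap reserves for currency → −$88B.
Currency withdrawal $44 billion: banks swap reserves for currency → −$44B.
Net: 5 − 48 − 88 − 44 = -$175 billion.

-$175 billion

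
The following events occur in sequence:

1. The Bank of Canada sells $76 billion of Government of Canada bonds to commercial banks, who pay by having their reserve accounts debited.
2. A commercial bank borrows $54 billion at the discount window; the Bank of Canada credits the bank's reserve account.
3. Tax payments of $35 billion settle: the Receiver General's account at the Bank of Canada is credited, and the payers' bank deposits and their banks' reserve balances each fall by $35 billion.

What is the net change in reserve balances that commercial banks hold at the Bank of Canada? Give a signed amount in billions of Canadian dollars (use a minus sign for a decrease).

-$57 billion

Bank of Canada balance sheet:
  Assets:      Securities −$76B, Loans to banks +$54B
  Liabilities: Bank reserves −$57B, Government deposits +$35B
So the change in reserve balances that commercial banks hold at the Bank of Canada is -$57 billion.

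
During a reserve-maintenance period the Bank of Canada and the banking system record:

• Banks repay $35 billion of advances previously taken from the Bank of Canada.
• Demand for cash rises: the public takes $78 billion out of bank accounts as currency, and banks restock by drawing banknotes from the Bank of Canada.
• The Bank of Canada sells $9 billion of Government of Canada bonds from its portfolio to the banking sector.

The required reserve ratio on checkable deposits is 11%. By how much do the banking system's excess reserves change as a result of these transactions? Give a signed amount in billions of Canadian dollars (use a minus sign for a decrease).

-$113.42 billion

Discount-window repayment $35 billion: reserves −$35B, deposits 0.
Currency withdrawal $78 billion: reserves −$78B, deposits −$78B.
OMO sale (to banks) $9 billion: reserves −$9B, deposits 0.
Totals: Δreserves = −$122B, Δdeposits = −$78B.
Δrequired reserves = 11% × −$78B = −$8.58B.
Δexcess reserves = Δreserves − Δrequired = −$122B − (−$8.58B) = -$113.42 billion.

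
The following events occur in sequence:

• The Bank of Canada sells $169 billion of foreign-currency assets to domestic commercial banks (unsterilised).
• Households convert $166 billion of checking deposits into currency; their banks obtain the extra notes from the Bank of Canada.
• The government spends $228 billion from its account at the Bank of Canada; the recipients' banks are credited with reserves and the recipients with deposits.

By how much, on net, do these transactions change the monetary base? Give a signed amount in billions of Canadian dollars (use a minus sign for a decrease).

FX sale $169 billion: Bank of Canada balance sheet contracts → −$169B.
Currency withdrawal $166 billion: just a shift between currency and reserves — both are base money → 0.
Government spending $228 billion: a non-base liability converts back to reserves → +$228B.
Net: −169 + 0 + 228 = +$59 billion.

+$59 billion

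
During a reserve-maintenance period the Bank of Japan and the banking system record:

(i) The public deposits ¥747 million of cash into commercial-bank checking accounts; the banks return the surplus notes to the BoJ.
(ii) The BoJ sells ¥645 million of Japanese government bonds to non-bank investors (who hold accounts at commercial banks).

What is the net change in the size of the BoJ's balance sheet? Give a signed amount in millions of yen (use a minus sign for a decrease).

-¥645 million

BoJ balance sheet:
  Assets:      Securities −¥645M
  Liabilities: Bank reserves +¥102M, Currency in circulation −¥747M
Change in total BoJ assets = -¥645 million.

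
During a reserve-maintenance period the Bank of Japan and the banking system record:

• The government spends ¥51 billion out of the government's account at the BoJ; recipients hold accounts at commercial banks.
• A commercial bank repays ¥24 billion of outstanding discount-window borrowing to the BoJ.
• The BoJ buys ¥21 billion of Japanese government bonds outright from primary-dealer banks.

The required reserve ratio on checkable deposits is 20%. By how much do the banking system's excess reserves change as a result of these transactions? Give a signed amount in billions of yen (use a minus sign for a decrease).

Government spending ¥51 billion: reserves +¥51B, deposits +¥51B.
Discount-window repayment ¥24 billion: reserves −¥24B, deposits 0.
OMO purchase (from banks) ¥21 billion: reserves +¥21B, deposits 0.
Totals: Δreserves = +¥48B, Δdeposits = +¥51B.
Δrequired reserves = 20% × +¥51B = +¥10.2B.
Δexcess reserves = Δreserves − Δrequired = +¥48B − (+¥10.2B) = +¥37.8 billion.

+¥37.8 billion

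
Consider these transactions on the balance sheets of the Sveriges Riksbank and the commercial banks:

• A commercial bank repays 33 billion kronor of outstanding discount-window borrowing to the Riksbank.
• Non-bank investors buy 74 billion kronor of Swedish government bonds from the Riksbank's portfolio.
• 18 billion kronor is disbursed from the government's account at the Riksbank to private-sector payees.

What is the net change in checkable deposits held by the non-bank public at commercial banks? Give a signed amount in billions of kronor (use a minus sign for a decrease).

-56 billion

Discount-window repayment 33 billion kronor: the counterparty is a bank, so public deposits are unchanged → 0.
Asset sale (to non-banks) 74 billion kronor: non-bank counterparties' bank balances fall → −74B.
Government spending 18 billion kronor: non-bank counterparties' bank balances rise → +18B.
Net: 0 − 74 + 18 = -56 billion.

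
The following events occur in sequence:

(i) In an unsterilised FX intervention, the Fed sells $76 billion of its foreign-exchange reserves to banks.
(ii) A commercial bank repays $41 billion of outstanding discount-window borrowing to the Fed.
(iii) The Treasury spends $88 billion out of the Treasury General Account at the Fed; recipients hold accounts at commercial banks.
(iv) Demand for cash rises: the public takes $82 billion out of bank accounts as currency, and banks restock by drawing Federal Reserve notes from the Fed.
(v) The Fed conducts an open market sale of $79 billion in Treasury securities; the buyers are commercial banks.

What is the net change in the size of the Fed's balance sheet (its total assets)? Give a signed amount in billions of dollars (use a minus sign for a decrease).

-$196 billion

FX sale $76 billion: a Fed asset is shed → −$76B.
Discount-window repayment $41 billion: a Fed asset is shed → −$41B.
Government spending $88 billion: only the composition of liabilities changes → 0.
Currency withdrawal $82 billion: only the composition of liabilities changes → 0.
OMO sale (to banks) $79 billion: a Fed asset is shed → −$79B.
Net: −76 − 41 + 0 + 0 − 79 = -$196 billion.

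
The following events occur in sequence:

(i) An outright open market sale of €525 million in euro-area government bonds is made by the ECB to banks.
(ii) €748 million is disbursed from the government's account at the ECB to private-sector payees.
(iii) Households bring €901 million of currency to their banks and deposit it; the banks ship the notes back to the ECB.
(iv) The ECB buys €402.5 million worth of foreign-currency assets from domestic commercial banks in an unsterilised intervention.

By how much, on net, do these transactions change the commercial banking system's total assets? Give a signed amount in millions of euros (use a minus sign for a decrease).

OMO sale (to banks) €525 million: just an asset swap on bank balance sheets → 0.
Government spending €748 million: bank balance sheets expand → +€748M.
Currency deposit €901 million: bank balance sheets expand → +€901M.
FX purchase €402.5 million: just an asset swap on bank balance sheets → 0.
Net: 0 + 748 + 901 + 0 = +€1649 million.

+€1649 million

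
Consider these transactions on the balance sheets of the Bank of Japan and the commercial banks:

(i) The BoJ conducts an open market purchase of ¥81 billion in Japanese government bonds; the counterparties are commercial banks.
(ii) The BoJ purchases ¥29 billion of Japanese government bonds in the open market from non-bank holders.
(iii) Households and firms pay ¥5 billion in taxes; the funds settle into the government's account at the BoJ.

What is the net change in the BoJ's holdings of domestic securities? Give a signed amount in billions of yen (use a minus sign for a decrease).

+¥110 billion

OMO purchase (from banks) ¥81 billion: securities added to the BoJ's portfolio → +¥81B.
Asset purchase (from non-banks) ¥29 billion: securities added to the BoJ's portfolio → +¥29B.
Government account inflow ¥5 billion: the BoJ's securities portfolio is untouched → 0.
Net: 81 + 29 + 0 = +¥110 billion.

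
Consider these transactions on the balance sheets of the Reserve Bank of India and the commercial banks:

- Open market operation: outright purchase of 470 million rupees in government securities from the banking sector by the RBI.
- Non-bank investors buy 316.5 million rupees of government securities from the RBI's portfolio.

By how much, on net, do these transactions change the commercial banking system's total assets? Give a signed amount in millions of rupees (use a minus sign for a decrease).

OMO purchase (from banks) 470 million rupees: just an asset swap on bank balance sheets → 0.
Asset sale (to non-banks) 316.5 million rupees: bank balance sheets shrink → −316.5M.
Net: 0 − 316.5 = -316.5 million.

-316.5 million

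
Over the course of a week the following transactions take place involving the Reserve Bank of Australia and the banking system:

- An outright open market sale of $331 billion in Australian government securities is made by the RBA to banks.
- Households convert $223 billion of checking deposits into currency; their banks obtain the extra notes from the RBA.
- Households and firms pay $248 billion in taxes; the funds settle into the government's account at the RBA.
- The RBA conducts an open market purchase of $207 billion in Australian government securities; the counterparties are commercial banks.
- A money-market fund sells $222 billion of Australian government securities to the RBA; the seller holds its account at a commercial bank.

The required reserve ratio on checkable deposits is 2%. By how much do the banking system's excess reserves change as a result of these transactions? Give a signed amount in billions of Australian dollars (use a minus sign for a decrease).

-$368.02 billion

OMO sale (to banks) $331 billion: reserves −$331B, deposits 0.
Currency withdrawal $223 billion: reserves −$223B, deposits −$223B.
Government account inflow $248 billion: reserves −$248B, deposits −$248B.
OMO purchase (from banks) $207 billion: reserves +$207B, deposits 0.
Asset purchase (from non-banks) $222 billion: reserves +$222B, deposits +$222B.
Totals: Δreserves = −$373B, Δdeposits = −$249B.
Δrequired reserves = 2% × −$249B = −$4.98B.
Δexcess reserves = Δreserves − Δrequired = −$373B − (−$4.98B) = -$368.02 billion.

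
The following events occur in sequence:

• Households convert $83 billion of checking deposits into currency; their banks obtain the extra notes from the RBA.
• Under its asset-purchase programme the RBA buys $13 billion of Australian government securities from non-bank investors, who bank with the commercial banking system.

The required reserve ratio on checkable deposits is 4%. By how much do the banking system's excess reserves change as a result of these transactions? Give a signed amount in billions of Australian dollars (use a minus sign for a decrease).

Currency withdrawal $83 billion: reserves −$83B, deposits −$83B.
Asset purchase (from non-banks) $13 billion: reserves +$13B, deposits +$13B.
Totals: Δreserves = −$70B, Δdeposits = −$70B.
Δrequired reserves = 4% × −$70B = −$2.8B.
Δexcess reserves = Δreserves − Δrequired = −$70B − (−$2.8B) = -$67.2 billion.

-$67.2 billion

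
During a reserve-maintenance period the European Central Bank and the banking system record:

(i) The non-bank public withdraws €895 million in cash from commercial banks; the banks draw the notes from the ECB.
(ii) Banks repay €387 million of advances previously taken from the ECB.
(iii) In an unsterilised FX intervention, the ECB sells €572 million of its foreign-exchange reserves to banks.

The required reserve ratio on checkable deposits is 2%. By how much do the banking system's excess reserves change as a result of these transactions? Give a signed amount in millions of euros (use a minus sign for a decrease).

-€1836.1 million

Currency withdrawal €895 million: reserves −€895M, deposits −€895M.
Discount-window repayment €387 million: reserves −€387M, deposits 0.
FX sale €572 million: reserves −€572M, deposits 0.
Totals: Δreserves = −€1854M, Δdeposits = −€895M.
Δrequired reserves = 2% × −€895M = −€17.9M.
Δexcess reserves = Δreserves − Δrequired = −€1854M − (−€17.9M) = -€1836.1 million.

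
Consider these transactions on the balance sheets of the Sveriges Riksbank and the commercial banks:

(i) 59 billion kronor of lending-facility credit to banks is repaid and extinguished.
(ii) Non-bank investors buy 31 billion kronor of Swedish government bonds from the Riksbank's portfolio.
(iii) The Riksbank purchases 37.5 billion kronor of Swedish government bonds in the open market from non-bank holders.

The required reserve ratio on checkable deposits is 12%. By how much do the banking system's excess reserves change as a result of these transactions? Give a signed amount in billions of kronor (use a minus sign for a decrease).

Discount-window repayment 59 billion kronor: reserves −59B, deposits 0.
Asset sale (to non-banks) 31 billion kronor: reserves −31B, deposits −31B.
Asset purchase (from non-banks) 37.5 billion kronor: reserves +37.5B, deposits +37.5B.
Totals: Δreserves = −52.5B, Δdeposits = +6.5B.
Δrequired reserves = 12% × +6.5B = +0.78B.
Δexcess reserves = Δreserves − Δrequired = −52.5B − (+0.78B) = -53.28 billion.

-53.28 billion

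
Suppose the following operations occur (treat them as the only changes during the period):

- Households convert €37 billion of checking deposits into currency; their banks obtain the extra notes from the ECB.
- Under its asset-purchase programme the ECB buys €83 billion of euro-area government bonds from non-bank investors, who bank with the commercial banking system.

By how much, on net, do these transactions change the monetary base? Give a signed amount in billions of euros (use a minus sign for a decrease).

ECB balance sheet:
  Assets:      Securities +€83B
  Liabilities: Bank reserves +€46B, Currency in circulation +€37B
Commercial banking system:
  Assets:      Reserves at CB +€46B
  Liabilities: Checkable deposits +€46B
Monetary base = currency + reserves: +€37B + (+€46B) = +€83 billion.

+€83 billion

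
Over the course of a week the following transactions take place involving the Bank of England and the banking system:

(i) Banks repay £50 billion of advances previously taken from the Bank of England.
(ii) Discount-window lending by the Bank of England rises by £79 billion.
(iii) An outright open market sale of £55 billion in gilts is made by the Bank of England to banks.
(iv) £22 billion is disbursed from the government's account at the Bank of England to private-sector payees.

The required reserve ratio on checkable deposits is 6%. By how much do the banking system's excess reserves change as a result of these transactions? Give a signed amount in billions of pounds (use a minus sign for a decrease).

-£5.32 billion

Discount-window repayment £50 billion: reserves −£50B, deposits 0.
Discount-window loan £79 billion: reserves +£79B, deposits 0.
OMO sale (to banks) £55 billion: reserves −£55B, deposits 0.
Government spending £22 billion: reserves +£22B, deposits +£22B.
Totals: Δreserves = −£4B, Δdeposits = +£22B.
Δrequired reserves = 6% × +£22B = +£1.32B.
Δexcess reserves = Δreserves − Δrequired = −£4B − (+£1.32B) = -£5.32 billion.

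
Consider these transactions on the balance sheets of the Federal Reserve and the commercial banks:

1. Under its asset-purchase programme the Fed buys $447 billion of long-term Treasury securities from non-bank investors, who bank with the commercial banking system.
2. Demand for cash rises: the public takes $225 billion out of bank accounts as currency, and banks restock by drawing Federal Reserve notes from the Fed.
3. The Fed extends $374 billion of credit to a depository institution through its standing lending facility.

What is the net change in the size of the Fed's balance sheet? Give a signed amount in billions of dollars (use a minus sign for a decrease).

Asset purchase (from non-banks) $447 billion: a Fed asset is acquired → +$447B.
Currency withdrawal $225 billion: only the composition of liabilities changes → 0.
Discount-window loan $374 billion: a Fed asset is acquired → +$374B.
Net: 447 + 0 + 374 = +$821 billion.

+$821 billion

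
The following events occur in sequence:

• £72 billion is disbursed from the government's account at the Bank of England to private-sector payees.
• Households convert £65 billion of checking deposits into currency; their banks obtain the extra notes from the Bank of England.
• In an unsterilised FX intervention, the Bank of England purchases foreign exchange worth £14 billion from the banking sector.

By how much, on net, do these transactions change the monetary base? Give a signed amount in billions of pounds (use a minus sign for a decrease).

+£86 billion

Bank of England balance sheet:
  Assets:      Foreign assets +£14B
  Liabilities: Bank reserves +£21B, Currency in circulation +£65B, Government deposits −£72B
Commercial banking system:
  Assets:      Reserves at CB +£21B, Foreign assets −£14B
  Liabilities: Checkable deposits +£7B
Monetary base = currency + reserves: +£65B + (+£21B) = +£86 billion.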